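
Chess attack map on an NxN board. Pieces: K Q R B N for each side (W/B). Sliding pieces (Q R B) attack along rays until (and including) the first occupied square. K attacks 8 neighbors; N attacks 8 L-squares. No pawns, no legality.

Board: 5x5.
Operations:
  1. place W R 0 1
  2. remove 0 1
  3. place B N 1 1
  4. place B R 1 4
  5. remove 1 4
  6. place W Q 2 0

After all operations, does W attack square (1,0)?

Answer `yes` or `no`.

Answer: yes

Derivation:
Op 1: place WR@(0,1)
Op 2: remove (0,1)
Op 3: place BN@(1,1)
Op 4: place BR@(1,4)
Op 5: remove (1,4)
Op 6: place WQ@(2,0)
Per-piece attacks for W:
  WQ@(2,0): attacks (2,1) (2,2) (2,3) (2,4) (3,0) (4,0) (1,0) (0,0) (3,1) (4,2) (1,1) [ray(-1,1) blocked at (1,1)]
W attacks (1,0): yes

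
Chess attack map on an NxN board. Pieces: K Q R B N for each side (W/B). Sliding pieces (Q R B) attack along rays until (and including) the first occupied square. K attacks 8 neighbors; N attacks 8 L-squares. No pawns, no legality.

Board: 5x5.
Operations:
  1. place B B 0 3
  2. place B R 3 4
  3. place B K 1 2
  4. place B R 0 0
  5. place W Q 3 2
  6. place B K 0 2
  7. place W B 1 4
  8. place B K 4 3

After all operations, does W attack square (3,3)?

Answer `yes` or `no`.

Answer: yes

Derivation:
Op 1: place BB@(0,3)
Op 2: place BR@(3,4)
Op 3: place BK@(1,2)
Op 4: place BR@(0,0)
Op 5: place WQ@(3,2)
Op 6: place BK@(0,2)
Op 7: place WB@(1,4)
Op 8: place BK@(4,3)
Per-piece attacks for W:
  WB@(1,4): attacks (2,3) (3,2) (0,3) [ray(1,-1) blocked at (3,2); ray(-1,-1) blocked at (0,3)]
  WQ@(3,2): attacks (3,3) (3,4) (3,1) (3,0) (4,2) (2,2) (1,2) (4,3) (4,1) (2,3) (1,4) (2,1) (1,0) [ray(0,1) blocked at (3,4); ray(-1,0) blocked at (1,2); ray(1,1) blocked at (4,3); ray(-1,1) blocked at (1,4)]
W attacks (3,3): yes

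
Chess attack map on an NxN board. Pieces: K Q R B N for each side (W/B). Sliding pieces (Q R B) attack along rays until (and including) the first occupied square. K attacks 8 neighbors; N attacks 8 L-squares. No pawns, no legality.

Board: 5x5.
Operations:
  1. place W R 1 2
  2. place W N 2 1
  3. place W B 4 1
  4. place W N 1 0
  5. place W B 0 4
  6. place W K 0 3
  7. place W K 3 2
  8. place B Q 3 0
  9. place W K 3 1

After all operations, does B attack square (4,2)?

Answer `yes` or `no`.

Op 1: place WR@(1,2)
Op 2: place WN@(2,1)
Op 3: place WB@(4,1)
Op 4: place WN@(1,0)
Op 5: place WB@(0,4)
Op 6: place WK@(0,3)
Op 7: place WK@(3,2)
Op 8: place BQ@(3,0)
Op 9: place WK@(3,1)
Per-piece attacks for B:
  BQ@(3,0): attacks (3,1) (4,0) (2,0) (1,0) (4,1) (2,1) [ray(0,1) blocked at (3,1); ray(-1,0) blocked at (1,0); ray(1,1) blocked at (4,1); ray(-1,1) blocked at (2,1)]
B attacks (4,2): no

Answer: no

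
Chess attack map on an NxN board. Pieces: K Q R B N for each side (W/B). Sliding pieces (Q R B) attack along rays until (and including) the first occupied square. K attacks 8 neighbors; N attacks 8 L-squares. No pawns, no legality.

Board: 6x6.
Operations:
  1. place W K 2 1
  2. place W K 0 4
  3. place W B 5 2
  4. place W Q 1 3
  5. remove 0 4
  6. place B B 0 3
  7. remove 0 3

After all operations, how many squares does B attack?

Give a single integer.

Answer: 0

Derivation:
Op 1: place WK@(2,1)
Op 2: place WK@(0,4)
Op 3: place WB@(5,2)
Op 4: place WQ@(1,3)
Op 5: remove (0,4)
Op 6: place BB@(0,3)
Op 7: remove (0,3)
Per-piece attacks for B:
Union (0 distinct): (none)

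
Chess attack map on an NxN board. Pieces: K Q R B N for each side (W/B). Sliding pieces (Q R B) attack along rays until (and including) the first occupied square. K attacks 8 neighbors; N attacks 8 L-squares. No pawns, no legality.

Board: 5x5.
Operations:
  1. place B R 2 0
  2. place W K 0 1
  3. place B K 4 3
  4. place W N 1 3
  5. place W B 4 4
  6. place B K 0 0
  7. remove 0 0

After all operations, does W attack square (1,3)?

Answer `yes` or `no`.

Op 1: place BR@(2,0)
Op 2: place WK@(0,1)
Op 3: place BK@(4,3)
Op 4: place WN@(1,3)
Op 5: place WB@(4,4)
Op 6: place BK@(0,0)
Op 7: remove (0,0)
Per-piece attacks for W:
  WK@(0,1): attacks (0,2) (0,0) (1,1) (1,2) (1,0)
  WN@(1,3): attacks (3,4) (2,1) (3,2) (0,1)
  WB@(4,4): attacks (3,3) (2,2) (1,1) (0,0)
W attacks (1,3): no

Answer: no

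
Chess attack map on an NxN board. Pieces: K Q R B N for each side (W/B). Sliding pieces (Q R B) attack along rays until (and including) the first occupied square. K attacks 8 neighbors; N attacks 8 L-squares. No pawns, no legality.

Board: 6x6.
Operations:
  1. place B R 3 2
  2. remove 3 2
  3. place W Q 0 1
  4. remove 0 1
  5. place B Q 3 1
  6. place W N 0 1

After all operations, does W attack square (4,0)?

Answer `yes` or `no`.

Op 1: place BR@(3,2)
Op 2: remove (3,2)
Op 3: place WQ@(0,1)
Op 4: remove (0,1)
Op 5: place BQ@(3,1)
Op 6: place WN@(0,1)
Per-piece attacks for W:
  WN@(0,1): attacks (1,3) (2,2) (2,0)
W attacks (4,0): no

Answer: no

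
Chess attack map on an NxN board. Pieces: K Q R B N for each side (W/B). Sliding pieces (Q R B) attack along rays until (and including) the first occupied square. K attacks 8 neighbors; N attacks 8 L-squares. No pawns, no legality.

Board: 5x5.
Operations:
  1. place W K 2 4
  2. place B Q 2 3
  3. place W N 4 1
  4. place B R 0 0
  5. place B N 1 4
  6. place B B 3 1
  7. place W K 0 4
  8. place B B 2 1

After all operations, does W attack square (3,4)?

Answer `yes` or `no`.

Op 1: place WK@(2,4)
Op 2: place BQ@(2,3)
Op 3: place WN@(4,1)
Op 4: place BR@(0,0)
Op 5: place BN@(1,4)
Op 6: place BB@(3,1)
Op 7: place WK@(0,4)
Op 8: place BB@(2,1)
Per-piece attacks for W:
  WK@(0,4): attacks (0,3) (1,4) (1,3)
  WK@(2,4): attacks (2,3) (3,4) (1,4) (3,3) (1,3)
  WN@(4,1): attacks (3,3) (2,2) (2,0)
W attacks (3,4): yes

Answer: yes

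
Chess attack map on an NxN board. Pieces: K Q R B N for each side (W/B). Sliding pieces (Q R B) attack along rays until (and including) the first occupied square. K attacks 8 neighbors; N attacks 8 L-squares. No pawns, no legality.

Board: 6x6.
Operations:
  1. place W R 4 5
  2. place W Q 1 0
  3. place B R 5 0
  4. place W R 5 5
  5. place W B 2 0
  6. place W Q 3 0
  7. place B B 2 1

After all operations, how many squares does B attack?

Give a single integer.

Answer: 12

Derivation:
Op 1: place WR@(4,5)
Op 2: place WQ@(1,0)
Op 3: place BR@(5,0)
Op 4: place WR@(5,5)
Op 5: place WB@(2,0)
Op 6: place WQ@(3,0)
Op 7: place BB@(2,1)
Per-piece attacks for B:
  BB@(2,1): attacks (3,2) (4,3) (5,4) (3,0) (1,2) (0,3) (1,0) [ray(1,-1) blocked at (3,0); ray(-1,-1) blocked at (1,0)]
  BR@(5,0): attacks (5,1) (5,2) (5,3) (5,4) (5,5) (4,0) (3,0) [ray(0,1) blocked at (5,5); ray(-1,0) blocked at (3,0)]
Union (12 distinct): (0,3) (1,0) (1,2) (3,0) (3,2) (4,0) (4,3) (5,1) (5,2) (5,3) (5,4) (5,5)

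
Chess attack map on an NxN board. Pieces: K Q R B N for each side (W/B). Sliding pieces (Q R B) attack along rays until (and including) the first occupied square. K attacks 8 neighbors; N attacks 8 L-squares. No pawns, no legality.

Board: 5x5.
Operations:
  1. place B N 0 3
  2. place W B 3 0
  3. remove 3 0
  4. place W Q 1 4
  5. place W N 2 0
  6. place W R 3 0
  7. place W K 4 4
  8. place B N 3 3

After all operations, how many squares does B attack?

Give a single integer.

Op 1: place BN@(0,3)
Op 2: place WB@(3,0)
Op 3: remove (3,0)
Op 4: place WQ@(1,4)
Op 5: place WN@(2,0)
Op 6: place WR@(3,0)
Op 7: place WK@(4,4)
Op 8: place BN@(3,3)
Per-piece attacks for B:
  BN@(0,3): attacks (2,4) (1,1) (2,2)
  BN@(3,3): attacks (1,4) (4,1) (2,1) (1,2)
Union (7 distinct): (1,1) (1,2) (1,4) (2,1) (2,2) (2,4) (4,1)

Answer: 7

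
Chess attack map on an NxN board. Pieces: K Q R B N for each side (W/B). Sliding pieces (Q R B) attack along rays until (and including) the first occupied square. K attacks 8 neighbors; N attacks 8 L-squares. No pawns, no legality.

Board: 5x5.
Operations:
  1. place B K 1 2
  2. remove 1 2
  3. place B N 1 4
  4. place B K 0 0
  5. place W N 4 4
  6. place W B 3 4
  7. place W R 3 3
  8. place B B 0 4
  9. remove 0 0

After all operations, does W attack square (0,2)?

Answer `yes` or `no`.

Op 1: place BK@(1,2)
Op 2: remove (1,2)
Op 3: place BN@(1,4)
Op 4: place BK@(0,0)
Op 5: place WN@(4,4)
Op 6: place WB@(3,4)
Op 7: place WR@(3,3)
Op 8: place BB@(0,4)
Op 9: remove (0,0)
Per-piece attacks for W:
  WR@(3,3): attacks (3,4) (3,2) (3,1) (3,0) (4,3) (2,3) (1,3) (0,3) [ray(0,1) blocked at (3,4)]
  WB@(3,4): attacks (4,3) (2,3) (1,2) (0,1)
  WN@(4,4): attacks (3,2) (2,3)
W attacks (0,2): no

Answer: no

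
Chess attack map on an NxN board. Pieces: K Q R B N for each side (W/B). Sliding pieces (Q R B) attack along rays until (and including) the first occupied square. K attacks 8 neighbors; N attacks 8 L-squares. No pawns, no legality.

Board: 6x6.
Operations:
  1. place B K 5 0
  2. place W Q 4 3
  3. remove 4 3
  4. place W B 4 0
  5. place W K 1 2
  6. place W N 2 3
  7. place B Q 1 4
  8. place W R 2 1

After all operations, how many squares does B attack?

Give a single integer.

Answer: 15

Derivation:
Op 1: place BK@(5,0)
Op 2: place WQ@(4,3)
Op 3: remove (4,3)
Op 4: place WB@(4,0)
Op 5: place WK@(1,2)
Op 6: place WN@(2,3)
Op 7: place BQ@(1,4)
Op 8: place WR@(2,1)
Per-piece attacks for B:
  BQ@(1,4): attacks (1,5) (1,3) (1,2) (2,4) (3,4) (4,4) (5,4) (0,4) (2,5) (2,3) (0,5) (0,3) [ray(0,-1) blocked at (1,2); ray(1,-1) blocked at (2,3)]
  BK@(5,0): attacks (5,1) (4,0) (4,1)
Union (15 distinct): (0,3) (0,4) (0,5) (1,2) (1,3) (1,5) (2,3) (2,4) (2,5) (3,4) (4,0) (4,1) (4,4) (5,1) (5,4)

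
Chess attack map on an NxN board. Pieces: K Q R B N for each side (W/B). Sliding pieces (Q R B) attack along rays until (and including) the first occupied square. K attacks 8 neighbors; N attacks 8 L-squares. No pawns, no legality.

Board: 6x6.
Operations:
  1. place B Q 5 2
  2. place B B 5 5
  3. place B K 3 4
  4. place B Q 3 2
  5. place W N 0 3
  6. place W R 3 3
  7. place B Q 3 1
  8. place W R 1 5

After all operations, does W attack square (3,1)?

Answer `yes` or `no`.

Op 1: place BQ@(5,2)
Op 2: place BB@(5,5)
Op 3: place BK@(3,4)
Op 4: place BQ@(3,2)
Op 5: place WN@(0,3)
Op 6: place WR@(3,3)
Op 7: place BQ@(3,1)
Op 8: place WR@(1,5)
Per-piece attacks for W:
  WN@(0,3): attacks (1,5) (2,4) (1,1) (2,2)
  WR@(1,5): attacks (1,4) (1,3) (1,2) (1,1) (1,0) (2,5) (3,5) (4,5) (5,5) (0,5) [ray(1,0) blocked at (5,5)]
  WR@(3,3): attacks (3,4) (3,2) (4,3) (5,3) (2,3) (1,3) (0,3) [ray(0,1) blocked at (3,4); ray(0,-1) blocked at (3,2); ray(-1,0) blocked at (0,3)]
W attacks (3,1): no

Answer: no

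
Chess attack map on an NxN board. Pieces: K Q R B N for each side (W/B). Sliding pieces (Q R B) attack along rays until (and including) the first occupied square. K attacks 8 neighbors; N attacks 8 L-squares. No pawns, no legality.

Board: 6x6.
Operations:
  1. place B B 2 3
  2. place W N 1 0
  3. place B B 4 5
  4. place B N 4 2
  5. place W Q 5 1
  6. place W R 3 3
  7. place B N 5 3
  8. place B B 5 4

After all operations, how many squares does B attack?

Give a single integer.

Op 1: place BB@(2,3)
Op 2: place WN@(1,0)
Op 3: place BB@(4,5)
Op 4: place BN@(4,2)
Op 5: place WQ@(5,1)
Op 6: place WR@(3,3)
Op 7: place BN@(5,3)
Op 8: place BB@(5,4)
Per-piece attacks for B:
  BB@(2,3): attacks (3,4) (4,5) (3,2) (4,1) (5,0) (1,4) (0,5) (1,2) (0,1) [ray(1,1) blocked at (4,5)]
  BN@(4,2): attacks (5,4) (3,4) (2,3) (5,0) (3,0) (2,1)
  BB@(4,5): attacks (5,4) (3,4) (2,3) [ray(1,-1) blocked at (5,4); ray(-1,-1) blocked at (2,3)]
  BN@(5,3): attacks (4,5) (3,4) (4,1) (3,2)
  BB@(5,4): attacks (4,5) (4,3) (3,2) (2,1) (1,0) [ray(-1,1) blocked at (4,5); ray(-1,-1) blocked at (1,0)]
Union (15 distinct): (0,1) (0,5) (1,0) (1,2) (1,4) (2,1) (2,3) (3,0) (3,2) (3,4) (4,1) (4,3) (4,5) (5,0) (5,4)

Answer: 15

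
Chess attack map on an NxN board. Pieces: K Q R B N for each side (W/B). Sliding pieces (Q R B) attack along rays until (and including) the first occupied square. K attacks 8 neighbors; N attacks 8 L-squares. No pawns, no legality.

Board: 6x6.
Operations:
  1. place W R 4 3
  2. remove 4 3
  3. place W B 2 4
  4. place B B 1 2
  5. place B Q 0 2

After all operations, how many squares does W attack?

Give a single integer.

Answer: 7

Derivation:
Op 1: place WR@(4,3)
Op 2: remove (4,3)
Op 3: place WB@(2,4)
Op 4: place BB@(1,2)
Op 5: place BQ@(0,2)
Per-piece attacks for W:
  WB@(2,4): attacks (3,5) (3,3) (4,2) (5,1) (1,5) (1,3) (0,2) [ray(-1,-1) blocked at (0,2)]
Union (7 distinct): (0,2) (1,3) (1,5) (3,3) (3,5) (4,2) (5,1)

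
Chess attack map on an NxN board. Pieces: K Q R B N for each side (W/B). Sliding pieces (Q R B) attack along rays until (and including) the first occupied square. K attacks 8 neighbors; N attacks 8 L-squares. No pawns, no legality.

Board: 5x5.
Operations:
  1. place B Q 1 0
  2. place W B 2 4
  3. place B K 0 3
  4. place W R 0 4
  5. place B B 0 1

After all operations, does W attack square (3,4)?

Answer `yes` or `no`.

Answer: no

Derivation:
Op 1: place BQ@(1,0)
Op 2: place WB@(2,4)
Op 3: place BK@(0,3)
Op 4: place WR@(0,4)
Op 5: place BB@(0,1)
Per-piece attacks for W:
  WR@(0,4): attacks (0,3) (1,4) (2,4) [ray(0,-1) blocked at (0,3); ray(1,0) blocked at (2,4)]
  WB@(2,4): attacks (3,3) (4,2) (1,3) (0,2)
W attacks (3,4): no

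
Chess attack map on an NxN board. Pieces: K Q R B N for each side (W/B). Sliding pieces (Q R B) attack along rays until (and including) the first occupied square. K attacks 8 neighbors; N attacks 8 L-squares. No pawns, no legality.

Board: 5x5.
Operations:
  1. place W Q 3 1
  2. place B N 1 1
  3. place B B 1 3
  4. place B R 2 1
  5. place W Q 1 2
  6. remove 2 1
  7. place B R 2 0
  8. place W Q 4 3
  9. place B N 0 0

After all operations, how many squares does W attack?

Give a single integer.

Answer: 18

Derivation:
Op 1: place WQ@(3,1)
Op 2: place BN@(1,1)
Op 3: place BB@(1,3)
Op 4: place BR@(2,1)
Op 5: place WQ@(1,2)
Op 6: remove (2,1)
Op 7: place BR@(2,0)
Op 8: place WQ@(4,3)
Op 9: place BN@(0,0)
Per-piece attacks for W:
  WQ@(1,2): attacks (1,3) (1,1) (2,2) (3,2) (4,2) (0,2) (2,3) (3,4) (2,1) (3,0) (0,3) (0,1) [ray(0,1) blocked at (1,3); ray(0,-1) blocked at (1,1)]
  WQ@(3,1): attacks (3,2) (3,3) (3,4) (3,0) (4,1) (2,1) (1,1) (4,2) (4,0) (2,2) (1,3) (2,0) [ray(-1,0) blocked at (1,1); ray(-1,1) blocked at (1,3); ray(-1,-1) blocked at (2,0)]
  WQ@(4,3): attacks (4,4) (4,2) (4,1) (4,0) (3,3) (2,3) (1,3) (3,4) (3,2) (2,1) (1,0) [ray(-1,0) blocked at (1,3)]
Union (18 distinct): (0,1) (0,2) (0,3) (1,0) (1,1) (1,3) (2,0) (2,1) (2,2) (2,3) (3,0) (3,2) (3,3) (3,4) (4,0) (4,1) (4,2) (4,4)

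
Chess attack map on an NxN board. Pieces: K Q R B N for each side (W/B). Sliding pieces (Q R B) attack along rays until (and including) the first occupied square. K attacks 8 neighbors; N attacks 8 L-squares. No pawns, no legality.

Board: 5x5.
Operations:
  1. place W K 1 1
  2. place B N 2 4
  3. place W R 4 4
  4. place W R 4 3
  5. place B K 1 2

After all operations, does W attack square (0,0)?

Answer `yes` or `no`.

Op 1: place WK@(1,1)
Op 2: place BN@(2,4)
Op 3: place WR@(4,4)
Op 4: place WR@(4,3)
Op 5: place BK@(1,2)
Per-piece attacks for W:
  WK@(1,1): attacks (1,2) (1,0) (2,1) (0,1) (2,2) (2,0) (0,2) (0,0)
  WR@(4,3): attacks (4,4) (4,2) (4,1) (4,0) (3,3) (2,3) (1,3) (0,3) [ray(0,1) blocked at (4,4)]
  WR@(4,4): attacks (4,3) (3,4) (2,4) [ray(0,-1) blocked at (4,3); ray(-1,0) blocked at (2,4)]
W attacks (0,0): yes

Answer: yes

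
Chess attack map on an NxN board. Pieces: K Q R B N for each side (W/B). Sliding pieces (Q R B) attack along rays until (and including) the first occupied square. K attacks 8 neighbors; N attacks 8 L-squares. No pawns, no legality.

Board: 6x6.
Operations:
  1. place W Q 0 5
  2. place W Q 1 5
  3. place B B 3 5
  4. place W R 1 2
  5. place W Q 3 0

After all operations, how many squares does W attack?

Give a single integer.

Op 1: place WQ@(0,5)
Op 2: place WQ@(1,5)
Op 3: place BB@(3,5)
Op 4: place WR@(1,2)
Op 5: place WQ@(3,0)
Per-piece attacks for W:
  WQ@(0,5): attacks (0,4) (0,3) (0,2) (0,1) (0,0) (1,5) (1,4) (2,3) (3,2) (4,1) (5,0) [ray(1,0) blocked at (1,5)]
  WR@(1,2): attacks (1,3) (1,4) (1,5) (1,1) (1,0) (2,2) (3,2) (4,2) (5,2) (0,2) [ray(0,1) blocked at (1,5)]
  WQ@(1,5): attacks (1,4) (1,3) (1,2) (2,5) (3,5) (0,5) (2,4) (3,3) (4,2) (5,1) (0,4) [ray(0,-1) blocked at (1,2); ray(1,0) blocked at (3,5); ray(-1,0) blocked at (0,5)]
  WQ@(3,0): attacks (3,1) (3,2) (3,3) (3,4) (3,5) (4,0) (5,0) (2,0) (1,0) (0,0) (4,1) (5,2) (2,1) (1,2) [ray(0,1) blocked at (3,5); ray(-1,1) blocked at (1,2)]
Union (29 distinct): (0,0) (0,1) (0,2) (0,3) (0,4) (0,5) (1,0) (1,1) (1,2) (1,3) (1,4) (1,5) (2,0) (2,1) (2,2) (2,3) (2,4) (2,5) (3,1) (3,2) (3,3) (3,4) (3,5) (4,0) (4,1) (4,2) (5,0) (5,1) (5,2)

Answer: 29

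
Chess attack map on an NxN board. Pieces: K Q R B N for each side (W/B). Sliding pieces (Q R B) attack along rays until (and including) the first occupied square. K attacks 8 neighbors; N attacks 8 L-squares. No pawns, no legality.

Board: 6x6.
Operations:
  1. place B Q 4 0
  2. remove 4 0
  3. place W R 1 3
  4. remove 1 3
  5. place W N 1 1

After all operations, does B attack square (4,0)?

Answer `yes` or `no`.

Answer: no

Derivation:
Op 1: place BQ@(4,0)
Op 2: remove (4,0)
Op 3: place WR@(1,3)
Op 4: remove (1,3)
Op 5: place WN@(1,1)
Per-piece attacks for B:
B attacks (4,0): no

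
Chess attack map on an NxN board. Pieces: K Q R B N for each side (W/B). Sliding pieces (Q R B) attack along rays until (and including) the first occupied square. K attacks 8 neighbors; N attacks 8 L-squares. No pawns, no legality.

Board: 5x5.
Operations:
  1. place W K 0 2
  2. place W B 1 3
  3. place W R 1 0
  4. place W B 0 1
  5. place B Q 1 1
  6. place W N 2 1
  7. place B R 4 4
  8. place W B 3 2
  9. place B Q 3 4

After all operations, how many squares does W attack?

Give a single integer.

Op 1: place WK@(0,2)
Op 2: place WB@(1,3)
Op 3: place WR@(1,0)
Op 4: place WB@(0,1)
Op 5: place BQ@(1,1)
Op 6: place WN@(2,1)
Op 7: place BR@(4,4)
Op 8: place WB@(3,2)
Op 9: place BQ@(3,4)
Per-piece attacks for W:
  WB@(0,1): attacks (1,2) (2,3) (3,4) (1,0) [ray(1,1) blocked at (3,4); ray(1,-1) blocked at (1,0)]
  WK@(0,2): attacks (0,3) (0,1) (1,2) (1,3) (1,1)
  WR@(1,0): attacks (1,1) (2,0) (3,0) (4,0) (0,0) [ray(0,1) blocked at (1,1)]
  WB@(1,3): attacks (2,4) (2,2) (3,1) (4,0) (0,4) (0,2) [ray(-1,-1) blocked at (0,2)]
  WN@(2,1): attacks (3,3) (4,2) (1,3) (0,2) (4,0) (0,0)
  WB@(3,2): attacks (4,3) (4,1) (2,3) (1,4) (2,1) [ray(-1,-1) blocked at (2,1)]
Union (23 distinct): (0,0) (0,1) (0,2) (0,3) (0,4) (1,0) (1,1) (1,2) (1,3) (1,4) (2,0) (2,1) (2,2) (2,3) (2,4) (3,0) (3,1) (3,3) (3,4) (4,0) (4,1) (4,2) (4,3)

Answer: 23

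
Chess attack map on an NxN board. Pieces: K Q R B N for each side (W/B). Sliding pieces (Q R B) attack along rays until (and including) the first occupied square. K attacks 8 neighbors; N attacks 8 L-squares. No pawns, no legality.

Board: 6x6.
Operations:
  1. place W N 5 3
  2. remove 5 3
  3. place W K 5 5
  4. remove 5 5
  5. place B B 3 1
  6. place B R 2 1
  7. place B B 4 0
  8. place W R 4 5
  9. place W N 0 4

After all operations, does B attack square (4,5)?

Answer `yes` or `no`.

Op 1: place WN@(5,3)
Op 2: remove (5,3)
Op 3: place WK@(5,5)
Op 4: remove (5,5)
Op 5: place BB@(3,1)
Op 6: place BR@(2,1)
Op 7: place BB@(4,0)
Op 8: place WR@(4,5)
Op 9: place WN@(0,4)
Per-piece attacks for B:
  BR@(2,1): attacks (2,2) (2,3) (2,4) (2,5) (2,0) (3,1) (1,1) (0,1) [ray(1,0) blocked at (3,1)]
  BB@(3,1): attacks (4,2) (5,3) (4,0) (2,2) (1,3) (0,4) (2,0) [ray(1,-1) blocked at (4,0); ray(-1,1) blocked at (0,4)]
  BB@(4,0): attacks (5,1) (3,1) [ray(-1,1) blocked at (3,1)]
B attacks (4,5): no

Answer: no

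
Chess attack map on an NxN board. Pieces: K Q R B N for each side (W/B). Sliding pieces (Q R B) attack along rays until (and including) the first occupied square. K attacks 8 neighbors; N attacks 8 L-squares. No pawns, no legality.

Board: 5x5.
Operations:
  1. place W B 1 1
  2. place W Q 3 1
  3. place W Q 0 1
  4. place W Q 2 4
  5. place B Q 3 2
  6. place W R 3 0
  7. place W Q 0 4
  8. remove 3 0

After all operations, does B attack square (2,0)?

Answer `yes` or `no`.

Op 1: place WB@(1,1)
Op 2: place WQ@(3,1)
Op 3: place WQ@(0,1)
Op 4: place WQ@(2,4)
Op 5: place BQ@(3,2)
Op 6: place WR@(3,0)
Op 7: place WQ@(0,4)
Op 8: remove (3,0)
Per-piece attacks for B:
  BQ@(3,2): attacks (3,3) (3,4) (3,1) (4,2) (2,2) (1,2) (0,2) (4,3) (4,1) (2,3) (1,4) (2,1) (1,0) [ray(0,-1) blocked at (3,1)]
B attacks (2,0): no

Answer: no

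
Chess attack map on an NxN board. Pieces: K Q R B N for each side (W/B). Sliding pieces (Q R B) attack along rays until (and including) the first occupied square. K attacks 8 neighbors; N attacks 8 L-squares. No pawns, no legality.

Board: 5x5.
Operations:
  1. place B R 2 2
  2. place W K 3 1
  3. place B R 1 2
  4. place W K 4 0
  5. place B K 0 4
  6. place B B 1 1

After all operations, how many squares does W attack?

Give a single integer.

Op 1: place BR@(2,2)
Op 2: place WK@(3,1)
Op 3: place BR@(1,2)
Op 4: place WK@(4,0)
Op 5: place BK@(0,4)
Op 6: place BB@(1,1)
Per-piece attacks for W:
  WK@(3,1): attacks (3,2) (3,0) (4,1) (2,1) (4,2) (4,0) (2,2) (2,0)
  WK@(4,0): attacks (4,1) (3,0) (3,1)
Union (9 distinct): (2,0) (2,1) (2,2) (3,0) (3,1) (3,2) (4,0) (4,1) (4,2)

Answer: 9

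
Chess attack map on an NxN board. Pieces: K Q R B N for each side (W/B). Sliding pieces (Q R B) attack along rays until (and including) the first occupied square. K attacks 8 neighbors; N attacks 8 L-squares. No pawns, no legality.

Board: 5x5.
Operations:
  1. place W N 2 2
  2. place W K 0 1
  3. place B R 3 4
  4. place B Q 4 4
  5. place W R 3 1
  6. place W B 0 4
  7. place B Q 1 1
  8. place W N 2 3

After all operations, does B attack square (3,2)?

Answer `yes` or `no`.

Op 1: place WN@(2,2)
Op 2: place WK@(0,1)
Op 3: place BR@(3,4)
Op 4: place BQ@(4,4)
Op 5: place WR@(3,1)
Op 6: place WB@(0,4)
Op 7: place BQ@(1,1)
Op 8: place WN@(2,3)
Per-piece attacks for B:
  BQ@(1,1): attacks (1,2) (1,3) (1,4) (1,0) (2,1) (3,1) (0,1) (2,2) (2,0) (0,2) (0,0) [ray(1,0) blocked at (3,1); ray(-1,0) blocked at (0,1); ray(1,1) blocked at (2,2)]
  BR@(3,4): attacks (3,3) (3,2) (3,1) (4,4) (2,4) (1,4) (0,4) [ray(0,-1) blocked at (3,1); ray(1,0) blocked at (4,4); ray(-1,0) blocked at (0,4)]
  BQ@(4,4): attacks (4,3) (4,2) (4,1) (4,0) (3,4) (3,3) (2,2) [ray(-1,0) blocked at (3,4); ray(-1,-1) blocked at (2,2)]
B attacks (3,2): yes

Answer: yes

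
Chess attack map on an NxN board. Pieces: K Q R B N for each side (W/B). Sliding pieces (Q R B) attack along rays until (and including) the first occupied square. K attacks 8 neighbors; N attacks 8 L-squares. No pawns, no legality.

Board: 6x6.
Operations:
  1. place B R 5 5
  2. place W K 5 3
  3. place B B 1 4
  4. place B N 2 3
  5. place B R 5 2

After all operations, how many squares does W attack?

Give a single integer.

Answer: 5

Derivation:
Op 1: place BR@(5,5)
Op 2: place WK@(5,3)
Op 3: place BB@(1,4)
Op 4: place BN@(2,3)
Op 5: place BR@(5,2)
Per-piece attacks for W:
  WK@(5,3): attacks (5,4) (5,2) (4,3) (4,4) (4,2)
Union (5 distinct): (4,2) (4,3) (4,4) (5,2) (5,4)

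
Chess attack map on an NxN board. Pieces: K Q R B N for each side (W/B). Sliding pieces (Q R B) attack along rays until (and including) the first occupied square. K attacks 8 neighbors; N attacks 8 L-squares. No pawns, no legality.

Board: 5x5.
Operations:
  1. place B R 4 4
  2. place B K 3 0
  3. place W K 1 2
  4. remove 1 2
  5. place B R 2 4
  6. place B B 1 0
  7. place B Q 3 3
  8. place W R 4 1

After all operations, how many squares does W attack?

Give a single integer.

Op 1: place BR@(4,4)
Op 2: place BK@(3,0)
Op 3: place WK@(1,2)
Op 4: remove (1,2)
Op 5: place BR@(2,4)
Op 6: place BB@(1,0)
Op 7: place BQ@(3,3)
Op 8: place WR@(4,1)
Per-piece attacks for W:
  WR@(4,1): attacks (4,2) (4,3) (4,4) (4,0) (3,1) (2,1) (1,1) (0,1) [ray(0,1) blocked at (4,4)]
Union (8 distinct): (0,1) (1,1) (2,1) (3,1) (4,0) (4,2) (4,3) (4,4)

Answer: 8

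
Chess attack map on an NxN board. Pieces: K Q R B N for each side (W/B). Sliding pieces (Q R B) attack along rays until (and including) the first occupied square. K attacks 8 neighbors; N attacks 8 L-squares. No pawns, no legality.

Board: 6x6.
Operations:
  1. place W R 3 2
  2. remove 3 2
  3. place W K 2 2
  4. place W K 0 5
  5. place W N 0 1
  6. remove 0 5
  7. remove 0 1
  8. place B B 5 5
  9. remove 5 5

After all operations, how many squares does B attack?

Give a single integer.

Op 1: place WR@(3,2)
Op 2: remove (3,2)
Op 3: place WK@(2,2)
Op 4: place WK@(0,5)
Op 5: place WN@(0,1)
Op 6: remove (0,5)
Op 7: remove (0,1)
Op 8: place BB@(5,5)
Op 9: remove (5,5)
Per-piece attacks for B:
Union (0 distinct): (none)

Answer: 0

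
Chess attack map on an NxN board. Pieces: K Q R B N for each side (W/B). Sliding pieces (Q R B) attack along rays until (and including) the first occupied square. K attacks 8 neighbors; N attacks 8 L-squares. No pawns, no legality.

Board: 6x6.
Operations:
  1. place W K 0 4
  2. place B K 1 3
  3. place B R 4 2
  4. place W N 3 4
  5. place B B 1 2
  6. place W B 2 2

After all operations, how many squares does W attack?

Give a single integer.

Answer: 15

Derivation:
Op 1: place WK@(0,4)
Op 2: place BK@(1,3)
Op 3: place BR@(4,2)
Op 4: place WN@(3,4)
Op 5: place BB@(1,2)
Op 6: place WB@(2,2)
Per-piece attacks for W:
  WK@(0,4): attacks (0,5) (0,3) (1,4) (1,5) (1,3)
  WB@(2,2): attacks (3,3) (4,4) (5,5) (3,1) (4,0) (1,3) (1,1) (0,0) [ray(-1,1) blocked at (1,3)]
  WN@(3,4): attacks (5,5) (1,5) (4,2) (5,3) (2,2) (1,3)
Union (15 distinct): (0,0) (0,3) (0,5) (1,1) (1,3) (1,4) (1,5) (2,2) (3,1) (3,3) (4,0) (4,2) (4,4) (5,3) (5,5)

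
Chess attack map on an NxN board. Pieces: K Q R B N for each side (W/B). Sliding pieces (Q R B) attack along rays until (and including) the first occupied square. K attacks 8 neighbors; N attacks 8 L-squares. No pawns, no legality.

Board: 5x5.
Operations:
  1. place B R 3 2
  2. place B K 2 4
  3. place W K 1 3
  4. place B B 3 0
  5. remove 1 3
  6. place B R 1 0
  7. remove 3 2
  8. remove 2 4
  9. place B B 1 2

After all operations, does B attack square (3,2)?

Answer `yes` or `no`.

Answer: no

Derivation:
Op 1: place BR@(3,2)
Op 2: place BK@(2,4)
Op 3: place WK@(1,3)
Op 4: place BB@(3,0)
Op 5: remove (1,3)
Op 6: place BR@(1,0)
Op 7: remove (3,2)
Op 8: remove (2,4)
Op 9: place BB@(1,2)
Per-piece attacks for B:
  BR@(1,0): attacks (1,1) (1,2) (2,0) (3,0) (0,0) [ray(0,1) blocked at (1,2); ray(1,0) blocked at (3,0)]
  BB@(1,2): attacks (2,3) (3,4) (2,1) (3,0) (0,3) (0,1) [ray(1,-1) blocked at (3,0)]
  BB@(3,0): attacks (4,1) (2,1) (1,2) [ray(-1,1) blocked at (1,2)]
B attacks (3,2): no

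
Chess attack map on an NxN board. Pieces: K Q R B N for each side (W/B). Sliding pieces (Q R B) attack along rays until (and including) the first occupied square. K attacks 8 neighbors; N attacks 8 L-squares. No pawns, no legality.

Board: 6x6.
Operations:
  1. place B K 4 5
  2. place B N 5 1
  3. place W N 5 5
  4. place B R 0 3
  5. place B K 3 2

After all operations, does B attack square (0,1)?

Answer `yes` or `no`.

Answer: yes

Derivation:
Op 1: place BK@(4,5)
Op 2: place BN@(5,1)
Op 3: place WN@(5,5)
Op 4: place BR@(0,3)
Op 5: place BK@(3,2)
Per-piece attacks for B:
  BR@(0,3): attacks (0,4) (0,5) (0,2) (0,1) (0,0) (1,3) (2,3) (3,3) (4,3) (5,3)
  BK@(3,2): attacks (3,3) (3,1) (4,2) (2,2) (4,3) (4,1) (2,3) (2,1)
  BK@(4,5): attacks (4,4) (5,5) (3,5) (5,4) (3,4)
  BN@(5,1): attacks (4,3) (3,2) (3,0)
B attacks (0,1): yes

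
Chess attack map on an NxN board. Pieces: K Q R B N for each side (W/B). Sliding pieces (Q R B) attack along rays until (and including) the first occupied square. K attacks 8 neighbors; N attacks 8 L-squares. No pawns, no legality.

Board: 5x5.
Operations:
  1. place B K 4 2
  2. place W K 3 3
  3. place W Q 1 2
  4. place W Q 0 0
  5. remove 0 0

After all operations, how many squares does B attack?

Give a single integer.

Answer: 5

Derivation:
Op 1: place BK@(4,2)
Op 2: place WK@(3,3)
Op 3: place WQ@(1,2)
Op 4: place WQ@(0,0)
Op 5: remove (0,0)
Per-piece attacks for B:
  BK@(4,2): attacks (4,3) (4,1) (3,2) (3,3) (3,1)
Union (5 distinct): (3,1) (3,2) (3,3) (4,1) (4,3)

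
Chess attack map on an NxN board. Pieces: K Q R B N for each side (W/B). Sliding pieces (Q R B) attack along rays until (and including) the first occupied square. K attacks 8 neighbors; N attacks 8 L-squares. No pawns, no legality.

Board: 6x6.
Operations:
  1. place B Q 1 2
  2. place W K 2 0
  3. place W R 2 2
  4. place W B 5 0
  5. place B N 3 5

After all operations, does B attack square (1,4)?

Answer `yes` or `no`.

Answer: yes

Derivation:
Op 1: place BQ@(1,2)
Op 2: place WK@(2,0)
Op 3: place WR@(2,2)
Op 4: place WB@(5,0)
Op 5: place BN@(3,5)
Per-piece attacks for B:
  BQ@(1,2): attacks (1,3) (1,4) (1,5) (1,1) (1,0) (2,2) (0,2) (2,3) (3,4) (4,5) (2,1) (3,0) (0,3) (0,1) [ray(1,0) blocked at (2,2)]
  BN@(3,5): attacks (4,3) (5,4) (2,3) (1,4)
B attacks (1,4): yes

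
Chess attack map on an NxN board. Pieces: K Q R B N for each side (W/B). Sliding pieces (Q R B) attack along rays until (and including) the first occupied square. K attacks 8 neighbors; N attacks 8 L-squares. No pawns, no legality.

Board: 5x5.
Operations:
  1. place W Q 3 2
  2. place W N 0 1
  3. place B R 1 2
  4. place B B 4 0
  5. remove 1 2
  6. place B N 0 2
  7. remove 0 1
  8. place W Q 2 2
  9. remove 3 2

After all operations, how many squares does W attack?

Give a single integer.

Op 1: place WQ@(3,2)
Op 2: place WN@(0,1)
Op 3: place BR@(1,2)
Op 4: place BB@(4,0)
Op 5: remove (1,2)
Op 6: place BN@(0,2)
Op 7: remove (0,1)
Op 8: place WQ@(2,2)
Op 9: remove (3,2)
Per-piece attacks for W:
  WQ@(2,2): attacks (2,3) (2,4) (2,1) (2,0) (3,2) (4,2) (1,2) (0,2) (3,3) (4,4) (3,1) (4,0) (1,3) (0,4) (1,1) (0,0) [ray(-1,0) blocked at (0,2); ray(1,-1) blocked at (4,0)]
Union (16 distinct): (0,0) (0,2) (0,4) (1,1) (1,2) (1,3) (2,0) (2,1) (2,3) (2,4) (3,1) (3,2) (3,3) (4,0) (4,2) (4,4)

Answer: 16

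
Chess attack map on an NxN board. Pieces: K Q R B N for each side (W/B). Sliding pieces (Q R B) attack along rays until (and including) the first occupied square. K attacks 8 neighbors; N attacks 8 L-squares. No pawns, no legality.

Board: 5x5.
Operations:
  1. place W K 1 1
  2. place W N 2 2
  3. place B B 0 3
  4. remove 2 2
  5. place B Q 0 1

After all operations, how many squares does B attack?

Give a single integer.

Op 1: place WK@(1,1)
Op 2: place WN@(2,2)
Op 3: place BB@(0,3)
Op 4: remove (2,2)
Op 5: place BQ@(0,1)
Per-piece attacks for B:
  BQ@(0,1): attacks (0,2) (0,3) (0,0) (1,1) (1,2) (2,3) (3,4) (1,0) [ray(0,1) blocked at (0,3); ray(1,0) blocked at (1,1)]
  BB@(0,3): attacks (1,4) (1,2) (2,1) (3,0)
Union (11 distinct): (0,0) (0,2) (0,3) (1,0) (1,1) (1,2) (1,4) (2,1) (2,3) (3,0) (3,4)

Answer: 11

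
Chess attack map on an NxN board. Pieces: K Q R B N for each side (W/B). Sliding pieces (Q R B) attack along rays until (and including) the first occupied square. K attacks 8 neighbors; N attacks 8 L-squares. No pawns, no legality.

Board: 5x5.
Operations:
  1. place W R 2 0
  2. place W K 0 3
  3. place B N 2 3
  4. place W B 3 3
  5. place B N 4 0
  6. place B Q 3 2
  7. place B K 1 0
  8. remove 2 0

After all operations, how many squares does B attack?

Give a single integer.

Answer: 19

Derivation:
Op 1: place WR@(2,0)
Op 2: place WK@(0,3)
Op 3: place BN@(2,3)
Op 4: place WB@(3,3)
Op 5: place BN@(4,0)
Op 6: place BQ@(3,2)
Op 7: place BK@(1,0)
Op 8: remove (2,0)
Per-piece attacks for B:
  BK@(1,0): attacks (1,1) (2,0) (0,0) (2,1) (0,1)
  BN@(2,3): attacks (4,4) (0,4) (3,1) (4,2) (1,1) (0,2)
  BQ@(3,2): attacks (3,3) (3,1) (3,0) (4,2) (2,2) (1,2) (0,2) (4,3) (4,1) (2,3) (2,1) (1,0) [ray(0,1) blocked at (3,3); ray(-1,1) blocked at (2,3); ray(-1,-1) blocked at (1,0)]
  BN@(4,0): attacks (3,2) (2,1)
Union (19 distinct): (0,0) (0,1) (0,2) (0,4) (1,0) (1,1) (1,2) (2,0) (2,1) (2,2) (2,3) (3,0) (3,1) (3,2) (3,3) (4,1) (4,2) (4,3) (4,4)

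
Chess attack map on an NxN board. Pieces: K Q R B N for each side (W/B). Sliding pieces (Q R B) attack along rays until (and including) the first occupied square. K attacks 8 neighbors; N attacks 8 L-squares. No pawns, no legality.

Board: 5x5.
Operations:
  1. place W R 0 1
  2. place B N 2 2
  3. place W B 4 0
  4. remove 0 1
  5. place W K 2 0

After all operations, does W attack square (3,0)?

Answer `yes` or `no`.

Answer: yes

Derivation:
Op 1: place WR@(0,1)
Op 2: place BN@(2,2)
Op 3: place WB@(4,0)
Op 4: remove (0,1)
Op 5: place WK@(2,0)
Per-piece attacks for W:
  WK@(2,0): attacks (2,1) (3,0) (1,0) (3,1) (1,1)
  WB@(4,0): attacks (3,1) (2,2) [ray(-1,1) blocked at (2,2)]
W attacks (3,0): yes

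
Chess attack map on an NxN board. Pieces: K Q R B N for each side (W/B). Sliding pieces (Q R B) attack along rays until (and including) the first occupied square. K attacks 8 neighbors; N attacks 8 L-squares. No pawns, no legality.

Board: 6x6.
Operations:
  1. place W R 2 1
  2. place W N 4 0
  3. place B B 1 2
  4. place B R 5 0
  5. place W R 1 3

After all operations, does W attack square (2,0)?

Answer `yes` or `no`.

Answer: yes

Derivation:
Op 1: place WR@(2,1)
Op 2: place WN@(4,0)
Op 3: place BB@(1,2)
Op 4: place BR@(5,0)
Op 5: place WR@(1,3)
Per-piece attacks for W:
  WR@(1,3): attacks (1,4) (1,5) (1,2) (2,3) (3,3) (4,3) (5,3) (0,3) [ray(0,-1) blocked at (1,2)]
  WR@(2,1): attacks (2,2) (2,3) (2,4) (2,5) (2,0) (3,1) (4,1) (5,1) (1,1) (0,1)
  WN@(4,0): attacks (5,2) (3,2) (2,1)
W attacks (2,0): yes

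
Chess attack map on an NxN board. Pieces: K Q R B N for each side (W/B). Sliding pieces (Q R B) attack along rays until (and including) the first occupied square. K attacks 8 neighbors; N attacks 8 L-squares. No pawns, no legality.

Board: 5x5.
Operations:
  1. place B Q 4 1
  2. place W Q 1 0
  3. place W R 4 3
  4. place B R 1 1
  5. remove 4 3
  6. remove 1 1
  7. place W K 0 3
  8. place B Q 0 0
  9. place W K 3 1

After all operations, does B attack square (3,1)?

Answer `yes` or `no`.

Answer: yes

Derivation:
Op 1: place BQ@(4,1)
Op 2: place WQ@(1,0)
Op 3: place WR@(4,3)
Op 4: place BR@(1,1)
Op 5: remove (4,3)
Op 6: remove (1,1)
Op 7: place WK@(0,3)
Op 8: place BQ@(0,0)
Op 9: place WK@(3,1)
Per-piece attacks for B:
  BQ@(0,0): attacks (0,1) (0,2) (0,3) (1,0) (1,1) (2,2) (3,3) (4,4) [ray(0,1) blocked at (0,3); ray(1,0) blocked at (1,0)]
  BQ@(4,1): attacks (4,2) (4,3) (4,4) (4,0) (3,1) (3,2) (2,3) (1,4) (3,0) [ray(-1,0) blocked at (3,1)]
B attacks (3,1): yes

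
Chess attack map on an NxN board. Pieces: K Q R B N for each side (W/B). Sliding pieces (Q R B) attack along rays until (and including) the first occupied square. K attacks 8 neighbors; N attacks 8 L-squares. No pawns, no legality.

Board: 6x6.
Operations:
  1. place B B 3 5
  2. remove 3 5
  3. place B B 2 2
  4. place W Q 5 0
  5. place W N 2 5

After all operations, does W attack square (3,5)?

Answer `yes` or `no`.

Answer: no

Derivation:
Op 1: place BB@(3,5)
Op 2: remove (3,5)
Op 3: place BB@(2,2)
Op 4: place WQ@(5,0)
Op 5: place WN@(2,5)
Per-piece attacks for W:
  WN@(2,5): attacks (3,3) (4,4) (1,3) (0,4)
  WQ@(5,0): attacks (5,1) (5,2) (5,3) (5,4) (5,5) (4,0) (3,0) (2,0) (1,0) (0,0) (4,1) (3,2) (2,3) (1,4) (0,5)
W attacks (3,5): no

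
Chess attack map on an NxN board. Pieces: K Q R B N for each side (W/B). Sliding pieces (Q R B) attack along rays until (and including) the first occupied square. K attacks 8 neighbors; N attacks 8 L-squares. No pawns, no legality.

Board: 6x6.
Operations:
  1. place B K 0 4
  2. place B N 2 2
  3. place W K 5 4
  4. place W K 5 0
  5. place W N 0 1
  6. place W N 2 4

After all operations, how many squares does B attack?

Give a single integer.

Answer: 11

Derivation:
Op 1: place BK@(0,4)
Op 2: place BN@(2,2)
Op 3: place WK@(5,4)
Op 4: place WK@(5,0)
Op 5: place WN@(0,1)
Op 6: place WN@(2,4)
Per-piece attacks for B:
  BK@(0,4): attacks (0,5) (0,3) (1,4) (1,5) (1,3)
  BN@(2,2): attacks (3,4) (4,3) (1,4) (0,3) (3,0) (4,1) (1,0) (0,1)
Union (11 distinct): (0,1) (0,3) (0,5) (1,0) (1,3) (1,4) (1,5) (3,0) (3,4) (4,1) (4,3)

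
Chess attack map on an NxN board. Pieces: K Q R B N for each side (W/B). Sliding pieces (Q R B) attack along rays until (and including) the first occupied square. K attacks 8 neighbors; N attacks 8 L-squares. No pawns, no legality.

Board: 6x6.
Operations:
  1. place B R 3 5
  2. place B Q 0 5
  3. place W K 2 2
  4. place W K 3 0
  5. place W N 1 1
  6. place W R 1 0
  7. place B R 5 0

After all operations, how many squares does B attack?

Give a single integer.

Op 1: place BR@(3,5)
Op 2: place BQ@(0,5)
Op 3: place WK@(2,2)
Op 4: place WK@(3,0)
Op 5: place WN@(1,1)
Op 6: place WR@(1,0)
Op 7: place BR@(5,0)
Per-piece attacks for B:
  BQ@(0,5): attacks (0,4) (0,3) (0,2) (0,1) (0,0) (1,5) (2,5) (3,5) (1,4) (2,3) (3,2) (4,1) (5,0) [ray(1,0) blocked at (3,5); ray(1,-1) blocked at (5,0)]
  BR@(3,5): attacks (3,4) (3,3) (3,2) (3,1) (3,0) (4,5) (5,5) (2,5) (1,5) (0,5) [ray(0,-1) blocked at (3,0); ray(-1,0) blocked at (0,5)]
  BR@(5,0): attacks (5,1) (5,2) (5,3) (5,4) (5,5) (4,0) (3,0) [ray(-1,0) blocked at (3,0)]
Union (25 distinct): (0,0) (0,1) (0,2) (0,3) (0,4) (0,5) (1,4) (1,5) (2,3) (2,5) (3,0) (3,1) (3,2) (3,3) (3,4) (3,5) (4,0) (4,1) (4,5) (5,0) (5,1) (5,2) (5,3) (5,4) (5,5)

Answer: 25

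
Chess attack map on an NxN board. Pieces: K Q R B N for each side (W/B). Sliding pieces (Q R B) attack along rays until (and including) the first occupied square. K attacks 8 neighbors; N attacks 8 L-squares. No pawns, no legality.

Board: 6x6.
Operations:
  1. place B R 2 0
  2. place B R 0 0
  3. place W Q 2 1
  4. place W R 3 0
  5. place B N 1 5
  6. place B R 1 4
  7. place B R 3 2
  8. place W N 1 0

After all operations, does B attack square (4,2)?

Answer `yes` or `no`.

Answer: yes

Derivation:
Op 1: place BR@(2,0)
Op 2: place BR@(0,0)
Op 3: place WQ@(2,1)
Op 4: place WR@(3,0)
Op 5: place BN@(1,5)
Op 6: place BR@(1,4)
Op 7: place BR@(3,2)
Op 8: place WN@(1,0)
Per-piece attacks for B:
  BR@(0,0): attacks (0,1) (0,2) (0,3) (0,4) (0,5) (1,0) [ray(1,0) blocked at (1,0)]
  BR@(1,4): attacks (1,5) (1,3) (1,2) (1,1) (1,0) (2,4) (3,4) (4,4) (5,4) (0,4) [ray(0,1) blocked at (1,5); ray(0,-1) blocked at (1,0)]
  BN@(1,5): attacks (2,3) (3,4) (0,3)
  BR@(2,0): attacks (2,1) (3,0) (1,0) [ray(0,1) blocked at (2,1); ray(1,0) blocked at (3,0); ray(-1,0) blocked at (1,0)]
  BR@(3,2): attacks (3,3) (3,4) (3,5) (3,1) (3,0) (4,2) (5,2) (2,2) (1,2) (0,2) [ray(0,-1) blocked at (3,0)]
B attacks (4,2): yes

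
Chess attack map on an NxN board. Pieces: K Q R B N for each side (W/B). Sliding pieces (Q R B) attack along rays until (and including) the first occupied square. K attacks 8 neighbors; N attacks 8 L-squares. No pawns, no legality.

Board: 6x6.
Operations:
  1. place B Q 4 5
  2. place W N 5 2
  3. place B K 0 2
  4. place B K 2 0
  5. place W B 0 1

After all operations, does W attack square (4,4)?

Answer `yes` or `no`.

Answer: yes

Derivation:
Op 1: place BQ@(4,5)
Op 2: place WN@(5,2)
Op 3: place BK@(0,2)
Op 4: place BK@(2,0)
Op 5: place WB@(0,1)
Per-piece attacks for W:
  WB@(0,1): attacks (1,2) (2,3) (3,4) (4,5) (1,0) [ray(1,1) blocked at (4,5)]
  WN@(5,2): attacks (4,4) (3,3) (4,0) (3,1)
W attacks (4,4): yes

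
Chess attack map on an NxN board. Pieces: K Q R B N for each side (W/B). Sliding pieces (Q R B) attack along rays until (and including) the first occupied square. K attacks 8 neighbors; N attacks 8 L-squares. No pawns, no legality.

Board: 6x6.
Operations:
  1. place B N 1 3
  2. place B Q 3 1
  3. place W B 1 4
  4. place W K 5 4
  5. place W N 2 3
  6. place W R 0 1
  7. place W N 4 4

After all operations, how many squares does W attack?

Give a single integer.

Answer: 20

Derivation:
Op 1: place BN@(1,3)
Op 2: place BQ@(3,1)
Op 3: place WB@(1,4)
Op 4: place WK@(5,4)
Op 5: place WN@(2,3)
Op 6: place WR@(0,1)
Op 7: place WN@(4,4)
Per-piece attacks for W:
  WR@(0,1): attacks (0,2) (0,3) (0,4) (0,5) (0,0) (1,1) (2,1) (3,1) [ray(1,0) blocked at (3,1)]
  WB@(1,4): attacks (2,5) (2,3) (0,5) (0,3) [ray(1,-1) blocked at (2,3)]
  WN@(2,3): attacks (3,5) (4,4) (1,5) (0,4) (3,1) (4,2) (1,1) (0,2)
  WN@(4,4): attacks (2,5) (5,2) (3,2) (2,3)
  WK@(5,4): attacks (5,5) (5,3) (4,4) (4,5) (4,3)
Union (20 distinct): (0,0) (0,2) (0,3) (0,4) (0,5) (1,1) (1,5) (2,1) (2,3) (2,5) (3,1) (3,2) (3,5) (4,2) (4,3) (4,4) (4,5) (5,2) (5,3) (5,5)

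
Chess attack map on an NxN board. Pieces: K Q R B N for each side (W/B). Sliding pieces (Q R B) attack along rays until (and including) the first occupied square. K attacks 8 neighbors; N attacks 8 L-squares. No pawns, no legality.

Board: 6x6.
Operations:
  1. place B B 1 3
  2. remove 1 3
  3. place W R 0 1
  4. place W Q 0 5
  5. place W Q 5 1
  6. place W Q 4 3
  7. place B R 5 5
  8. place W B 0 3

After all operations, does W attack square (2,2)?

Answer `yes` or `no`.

Answer: no

Derivation:
Op 1: place BB@(1,3)
Op 2: remove (1,3)
Op 3: place WR@(0,1)
Op 4: place WQ@(0,5)
Op 5: place WQ@(5,1)
Op 6: place WQ@(4,3)
Op 7: place BR@(5,5)
Op 8: place WB@(0,3)
Per-piece attacks for W:
  WR@(0,1): attacks (0,2) (0,3) (0,0) (1,1) (2,1) (3,1) (4,1) (5,1) [ray(0,1) blocked at (0,3); ray(1,0) blocked at (5,1)]
  WB@(0,3): attacks (1,4) (2,5) (1,2) (2,1) (3,0)
  WQ@(0,5): attacks (0,4) (0,3) (1,5) (2,5) (3,5) (4,5) (5,5) (1,4) (2,3) (3,2) (4,1) (5,0) [ray(0,-1) blocked at (0,3); ray(1,0) blocked at (5,5)]
  WQ@(4,3): attacks (4,4) (4,5) (4,2) (4,1) (4,0) (5,3) (3,3) (2,3) (1,3) (0,3) (5,4) (5,2) (3,4) (2,5) (3,2) (2,1) (1,0) [ray(-1,0) blocked at (0,3)]
  WQ@(5,1): attacks (5,2) (5,3) (5,4) (5,5) (5,0) (4,1) (3,1) (2,1) (1,1) (0,1) (4,2) (3,3) (2,4) (1,5) (4,0) [ray(0,1) blocked at (5,5); ray(-1,0) blocked at (0,1)]
W attacks (2,2): no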